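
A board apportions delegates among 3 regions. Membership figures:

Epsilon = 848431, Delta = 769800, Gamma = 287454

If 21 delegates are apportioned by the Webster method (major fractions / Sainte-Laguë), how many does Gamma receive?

Standard divisor 1905685/21 ≈ 90746.905; standard quotas: Epsilon 9.349, Delta 8.483, Gamma 3.168.
Rounding to the nearest integer gives 9, 8, 3 = 20 seats, so the divisor must be adjusted.
With modified divisor 89900: modified quotas Epsilon 9.437, Delta 8.563, Gamma 3.197.
Rounding to the nearest integer: Epsilon 9, Delta 9, Gamma 3 (total 21).
Gamma receives 3.

3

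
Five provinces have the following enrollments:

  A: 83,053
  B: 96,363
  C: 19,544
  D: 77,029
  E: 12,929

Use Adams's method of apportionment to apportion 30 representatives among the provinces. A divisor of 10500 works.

A 8, B 10, C 2, D 8, E 2

With modified divisor 10500: modified quotas A 7.910, B 9.177, C 1.861, D 7.336, E 1.231.
Rounding up: A 8, B 10, C 2, D 8, E 2 (total 30).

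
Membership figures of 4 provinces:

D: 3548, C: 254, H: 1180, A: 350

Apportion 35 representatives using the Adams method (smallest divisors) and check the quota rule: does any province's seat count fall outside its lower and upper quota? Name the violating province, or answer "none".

D

Standard quotas: D 23.290, C 1.667, H 7.746, A 2.297.
Adams allocation: D 22, C 2, H 8, A 3.
D has quota 23.290 (lower 23, upper 24) but receives 22 — outside the quota interval.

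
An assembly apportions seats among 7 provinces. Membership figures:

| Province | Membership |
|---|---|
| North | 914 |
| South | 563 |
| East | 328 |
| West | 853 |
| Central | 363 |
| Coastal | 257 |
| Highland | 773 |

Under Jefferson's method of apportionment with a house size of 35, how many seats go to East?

Standard divisor 4051/35 ≈ 115.743; standard quotas: North 7.897, South 4.864, East 2.834, West 7.370, Central 3.136, Coastal 2.220, Highland 6.679.
Rounding down gives 7, 4, 2, 7, 3, 2, 6 = 31 seats, so the divisor must be adjusted.
With modified divisor 108: modified quotas North 8.463, South 5.213, East 3.037, West 7.898, Central 3.361, Coastal 2.380, Highland 7.157.
Rounding down: North 8, South 5, East 3, West 7, Central 3, Coastal 2, Highland 7 (total 35).
East receives 3.

3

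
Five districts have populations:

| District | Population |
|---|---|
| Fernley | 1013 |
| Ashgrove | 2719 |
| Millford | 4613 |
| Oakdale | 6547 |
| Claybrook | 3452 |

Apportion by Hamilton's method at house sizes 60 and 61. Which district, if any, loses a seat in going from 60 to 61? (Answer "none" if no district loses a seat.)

At 60 seats: Fernley 3, Ashgrove 9, Millford 15, Oakdale 22, Claybrook 11.
At 61 seats: Fernley 3, Ashgrove 9, Millford 15, Oakdale 22, Claybrook 12.
No district's allocation decreased.

none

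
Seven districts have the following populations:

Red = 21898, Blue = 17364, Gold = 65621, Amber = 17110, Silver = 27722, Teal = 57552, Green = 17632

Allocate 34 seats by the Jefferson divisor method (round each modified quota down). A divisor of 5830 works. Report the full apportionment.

Red=3, Blue=2, Gold=11, Amber=2, Silver=4, Teal=9, Green=3

With modified divisor 5830: modified quotas Red 3.756, Blue 2.978, Gold 11.256, Amber 2.935, Silver 4.755, Teal 9.872, Green 3.024.
Rounding down: Red 3, Blue 2, Gold 11, Amber 2, Silver 4, Teal 9, Green 3 (total 34).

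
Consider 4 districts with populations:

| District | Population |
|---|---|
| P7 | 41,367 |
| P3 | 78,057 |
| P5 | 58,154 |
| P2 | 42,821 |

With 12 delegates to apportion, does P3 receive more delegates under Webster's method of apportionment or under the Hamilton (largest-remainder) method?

Webster: P7 2, P3 5, P5 3, P2 2.
Hamilton: P7 2, P3 4, P5 3, P2 3.
P3 gets 5 under Webster and 4 under Hamilton.

Webster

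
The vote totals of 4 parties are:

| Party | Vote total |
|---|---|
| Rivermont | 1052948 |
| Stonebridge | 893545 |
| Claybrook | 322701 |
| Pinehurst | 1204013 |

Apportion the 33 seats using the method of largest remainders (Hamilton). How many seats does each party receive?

Rivermont=10, Stonebridge=9, Claybrook=3, Pinehurst=11

Total 3473207; standard divisor 3473207/33 ≈ 105248.697.
Standard quotas: Rivermont 10.0044, Stonebridge 8.4898, Claybrook 3.0661, Pinehurst 11.4397.
Lower quotas: Rivermont 10, Stonebridge 8, Claybrook 3, Pinehurst 11 (sum 32, leaving 1 seat).
Remainders in descending order: Stonebridge 0.4898, Pinehurst 0.4397, Claybrook 0.0661, Rivermont 0.0044.
Largest remainder: Stonebridge receives the extra seat.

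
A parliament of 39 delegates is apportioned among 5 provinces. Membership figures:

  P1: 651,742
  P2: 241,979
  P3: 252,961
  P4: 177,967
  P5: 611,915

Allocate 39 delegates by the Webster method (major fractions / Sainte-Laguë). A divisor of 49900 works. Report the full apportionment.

With modified divisor 49900: modified quotas P1 13.061, P2 4.849, P3 5.069, P4 3.566, P5 12.263.
Rounding to the nearest integer: P1 13, P2 5, P3 5, P4 4, P5 12 (total 39).

P1: 13, P2: 5, P3: 5, P4: 4, P5: 12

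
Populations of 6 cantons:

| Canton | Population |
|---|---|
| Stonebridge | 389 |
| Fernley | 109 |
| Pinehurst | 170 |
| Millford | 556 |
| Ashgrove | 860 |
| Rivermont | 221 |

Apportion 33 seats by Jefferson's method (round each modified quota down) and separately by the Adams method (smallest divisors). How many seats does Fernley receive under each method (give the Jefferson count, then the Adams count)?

Jefferson: Stonebridge 6, Fernley 1, Pinehurst 2, Millford 8, Ashgrove 13, Rivermont 3.
Adams: Stonebridge 5, Fernley 2, Pinehurst 3, Millford 8, Ashgrove 12, Rivermont 3.
Fernley gets 1 under Jefferson and 2 under Adams.

1 and 2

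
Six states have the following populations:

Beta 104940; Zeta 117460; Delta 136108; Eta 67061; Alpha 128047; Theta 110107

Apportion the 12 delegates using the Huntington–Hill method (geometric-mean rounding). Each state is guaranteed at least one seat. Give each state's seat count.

With divisor 53920: modified quotas Beta 1.946, Zeta 2.178, Delta 2.524, Eta 1.244, Alpha 2.375, Theta 2.042.
Geometric-mean thresholds: Beta √(1·2)=1.414, Zeta √(2·3)=2.449, Delta √(2·3)=2.449, Eta √(1·2)=1.414, Alpha √(2·3)=2.449, Theta √(2·3)=2.449.
Each quota rounded against its threshold gives Beta 2, Zeta 2, Delta 3, Eta 1, Alpha 2, Theta 2 (total 12).

Beta=2; Zeta=2; Delta=3; Eta=1; Alpha=2; Theta=2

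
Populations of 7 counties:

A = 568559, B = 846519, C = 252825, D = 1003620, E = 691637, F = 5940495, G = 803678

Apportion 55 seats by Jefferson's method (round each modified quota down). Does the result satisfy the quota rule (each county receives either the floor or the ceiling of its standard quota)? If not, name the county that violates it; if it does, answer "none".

F

Standard quotas: A 3.094, B 4.606, C 1.376, D 5.461, E 3.764, F 32.326, G 4.373.
Jefferson allocation: A 3, B 4, C 1, D 5, E 4, F 34, G 4.
F has quota 32.326 (lower 32, upper 33) but receives 34 — outside the quota interval.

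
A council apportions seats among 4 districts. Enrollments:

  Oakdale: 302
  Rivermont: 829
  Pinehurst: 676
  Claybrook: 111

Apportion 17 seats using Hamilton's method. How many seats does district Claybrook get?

1

Total 1918; standard divisor 1918/17 ≈ 112.824.
Standard quotas: Oakdale 2.677, Rivermont 7.348, Pinehurst 5.992, Claybrook 0.984.
Lower quotas: Oakdale 2, Rivermont 7, Pinehurst 5, Claybrook 0 (sum 14, leaving 3 seats).
Remainders in descending order: Pinehurst 0.992, Claybrook 0.984, Oakdale 0.677, Rivermont 0.348.
The surplus seats go to Pinehurst, Claybrook, Oakdale.
Claybrook receives 1.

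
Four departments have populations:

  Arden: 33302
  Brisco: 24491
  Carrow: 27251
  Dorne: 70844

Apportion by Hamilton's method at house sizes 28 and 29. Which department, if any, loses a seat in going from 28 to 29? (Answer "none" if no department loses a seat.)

At 28 seats: Arden 6, Brisco 4, Carrow 5, Dorne 13.
At 29 seats: Arden 6, Brisco 5, Carrow 5, Dorne 13.
No department's allocation decreased.

none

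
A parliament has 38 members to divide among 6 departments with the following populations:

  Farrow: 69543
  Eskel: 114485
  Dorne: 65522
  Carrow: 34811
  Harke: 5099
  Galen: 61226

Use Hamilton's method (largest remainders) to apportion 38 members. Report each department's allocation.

Farrow 7, Eskel 12, Dorne 7, Carrow 4, Harke 1, Galen 7

Total 350686; standard divisor 350686/38 ≈ 9228.579.
Standard quotas: Farrow 7.5356, Eskel 12.4055, Dorne 7.0999, Carrow 3.7721, Harke 0.5525, Galen 6.6344.
Lower quotas: Farrow 7, Eskel 12, Dorne 7, Carrow 3, Harke 0, Galen 6 (sum 35, leaving 3 seats).
Remainders in descending order: Carrow 0.7721, Galen 0.6344, Harke 0.5525, Farrow 0.5356, Eskel 0.4055, Dorne 0.0999.
The surplus seats go to Carrow, Galen, Harke.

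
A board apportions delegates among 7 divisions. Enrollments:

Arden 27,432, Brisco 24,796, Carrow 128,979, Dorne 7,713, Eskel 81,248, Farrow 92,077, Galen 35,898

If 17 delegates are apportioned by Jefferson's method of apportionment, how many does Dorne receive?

Standard divisor 398143/17 ≈ 23420.176; standard quotas: Arden 1.171, Brisco 1.059, Carrow 5.507, Dorne 0.329, Eskel 3.469, Farrow 3.932, Galen 1.533.
Rounding down gives 1, 1, 5, 0, 3, 3, 1 = 14 seats, so the divisor must be adjusted.
With modified divisor 19400: modified quotas Arden 1.414, Brisco 1.278, Carrow 6.648, Dorne 0.398, Eskel 4.188, Farrow 4.746, Galen 1.850.
Rounding down: Arden 1, Brisco 1, Carrow 6, Dorne 0, Eskel 4, Farrow 4, Galen 1 (total 17).
Dorne receives 0.

0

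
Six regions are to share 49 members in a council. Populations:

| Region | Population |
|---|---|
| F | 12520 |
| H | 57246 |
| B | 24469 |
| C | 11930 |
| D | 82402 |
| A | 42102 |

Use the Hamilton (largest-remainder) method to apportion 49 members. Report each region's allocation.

Total 230669; standard divisor 230669/49 ≈ 4707.531.
Standard quotas: F 2.6596, H 12.1605, B 5.1978, C 2.5342, D 17.5043, A 8.9435.
Lower quotas: F 2, H 12, B 5, C 2, D 17, A 8 (sum 46, leaving 3 seats).
Remainders in descending order: A 0.9435, F 0.6596, C 0.5342, D 0.5043, B 0.1978, H 0.1605.
Largest remainders: A, F, C receive the extra seats.

F: 3, H: 12, B: 5, C: 3, D: 17, A: 9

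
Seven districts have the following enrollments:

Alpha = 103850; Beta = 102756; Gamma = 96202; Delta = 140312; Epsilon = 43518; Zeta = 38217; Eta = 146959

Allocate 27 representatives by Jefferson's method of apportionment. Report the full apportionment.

Standard divisor 671814/27 ≈ 24882; standard quotas: Alpha 4.174, Beta 4.130, Gamma 3.866, Delta 5.639, Epsilon 1.749, Zeta 1.536, Eta 5.906.
Rounding down gives 4, 4, 3, 5, 1, 1, 5 = 23 seats, so the divisor must be adjusted.
With modified divisor 21400: modified quotas Alpha 4.853, Beta 4.802, Gamma 4.495, Delta 6.557, Epsilon 2.034, Zeta 1.786, Eta 6.867.
Rounding down: Alpha 4, Beta 4, Gamma 4, Delta 6, Epsilon 2, Zeta 1, Eta 6 (total 27).

Alpha: 4; Beta: 4; Gamma: 4; Delta: 6; Epsilon: 2; Zeta: 1; Eta: 6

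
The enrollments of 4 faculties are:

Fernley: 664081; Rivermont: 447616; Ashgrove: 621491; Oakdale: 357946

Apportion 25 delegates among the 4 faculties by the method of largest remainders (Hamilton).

Fernley 8, Rivermont 5, Ashgrove 8, Oakdale 4

Standard divisor: 2091134 ÷ 25 ≈ 83645.36.
Standard quotas: Fernley 7.9392, Rivermont 5.3514, Ashgrove 7.4301, Oakdale 4.2793.
Lower quotas: Fernley 7, Rivermont 5, Ashgrove 7, Oakdale 4 (sum 23, leaving 2 seats).
Remainders in descending order: Fernley 0.9392, Ashgrove 0.4301, Rivermont 0.3514, Oakdale 0.2793.
Largest remainders: Fernley, Ashgrove receive the extra seats.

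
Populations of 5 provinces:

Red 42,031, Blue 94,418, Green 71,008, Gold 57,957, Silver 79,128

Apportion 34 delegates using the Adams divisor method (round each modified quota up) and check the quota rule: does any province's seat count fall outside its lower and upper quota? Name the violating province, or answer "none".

none

Standard quotas: Red 4.148, Blue 9.317, Green 7.007, Gold 5.719, Silver 7.808.
Adams allocation: Red 4, Blue 9, Green 7, Gold 6, Silver 8.
Every allocation lies between the lower and upper quota.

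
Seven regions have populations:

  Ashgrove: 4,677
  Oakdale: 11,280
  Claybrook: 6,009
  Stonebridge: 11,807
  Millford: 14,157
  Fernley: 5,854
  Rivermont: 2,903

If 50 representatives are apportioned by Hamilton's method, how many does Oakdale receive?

10

The standard divisor is 56687/50 ≈ 1133.74.
Standard quotas: Ashgrove 4.1253, Oakdale 9.9494, Claybrook 5.3002, Stonebridge 10.4142, Millford 12.4870, Fernley 5.1634, Rivermont 2.5606.
Lower quotas: Ashgrove 4, Oakdale 9, Claybrook 5, Stonebridge 10, Millford 12, Fernley 5, Rivermont 2 (sum 47, leaving 3 seats).
Remainders in descending order: Oakdale 0.9494, Rivermont 0.5606, Millford 0.4870, Stonebridge 0.4142, Claybrook 0.3002, Fernley 0.1634, Ashgrove 0.1253.
The surplus seats go to Oakdale, Rivermont, Millford.
Oakdale receives 10.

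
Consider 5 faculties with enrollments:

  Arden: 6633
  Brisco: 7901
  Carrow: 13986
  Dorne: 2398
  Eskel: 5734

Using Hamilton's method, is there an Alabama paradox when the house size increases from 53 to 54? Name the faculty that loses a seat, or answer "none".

At 53 seats: Arden 10, Brisco 11, Carrow 20, Dorne 4, Eskel 8.
At 54 seats: Arden 10, Brisco 12, Carrow 21, Dorne 3, Eskel 8.
Dorne drops from 4 to 3.

Dorne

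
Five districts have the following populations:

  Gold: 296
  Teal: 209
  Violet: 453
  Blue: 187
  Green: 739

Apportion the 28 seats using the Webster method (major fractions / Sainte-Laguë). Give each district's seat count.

Standard divisor 1884/28 ≈ 67.286; standard quotas: Gold 4.399, Teal 3.106, Violet 6.732, Blue 2.779, Green 10.983.
Rounding to the nearest integer gives Gold 4, Teal 3, Violet 7, Blue 3, Green 11 — total 28, matching the house size, so no adjustment is needed.

Gold: 4, Teal: 3, Violet: 7, Blue: 3, Green: 11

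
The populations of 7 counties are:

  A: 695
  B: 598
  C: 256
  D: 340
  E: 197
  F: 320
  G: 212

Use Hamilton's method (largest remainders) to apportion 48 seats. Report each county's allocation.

The standard divisor is 2618/48 ≈ 54.542.
Standard quotas: A 12.743, B 10.964, C 4.694, D 6.234, E 3.612, F 5.867, G 3.887.
Lower quotas: A 12, B 10, C 4, D 6, E 3, F 5, G 3 (sum 43, leaving 5 seats).
Remainders in descending order: B 0.964, G 0.887, F 0.867, A 0.743, C 0.694, E 0.612, D 0.234.
Largest remainders: B, G, F, A, C receive the extra seats.

A: 13; B: 11; C: 5; D: 6; E: 3; F: 6; G: 4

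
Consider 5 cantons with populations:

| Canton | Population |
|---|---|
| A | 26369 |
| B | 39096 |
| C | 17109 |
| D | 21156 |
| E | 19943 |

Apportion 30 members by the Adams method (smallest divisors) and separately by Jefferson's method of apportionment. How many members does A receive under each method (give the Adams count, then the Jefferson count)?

Adams: A 7, B 9, C 4, D 5, E 5.
Jefferson: A 6, B 10, C 4, D 5, E 5.
A gets 7 under Adams and 6 under Jefferson.

7 and 6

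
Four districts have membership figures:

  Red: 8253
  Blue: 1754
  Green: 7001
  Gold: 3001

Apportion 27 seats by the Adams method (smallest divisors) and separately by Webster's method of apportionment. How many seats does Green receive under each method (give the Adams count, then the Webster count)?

Adams: Red 11, Blue 3, Green 9, Gold 4.
Webster: Red 11, Blue 2, Green 10, Gold 4.
Green gets 9 under Adams and 10 under Webster.

9 and 10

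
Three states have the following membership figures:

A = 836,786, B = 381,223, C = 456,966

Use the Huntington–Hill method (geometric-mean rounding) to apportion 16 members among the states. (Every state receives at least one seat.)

A 8, B 4, C 4

With divisor 106115: modified quotas A 7.886, B 3.593, C 4.306.
Geometric-mean thresholds: A √(7·8)=7.483, B √(3·4)=3.464, C √(4·5)=4.472.
Each quota rounded against its threshold gives A 8, B 4, C 4 (total 16).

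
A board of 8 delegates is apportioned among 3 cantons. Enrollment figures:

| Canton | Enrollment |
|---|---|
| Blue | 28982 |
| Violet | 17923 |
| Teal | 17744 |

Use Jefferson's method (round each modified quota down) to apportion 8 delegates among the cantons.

Blue: 4; Violet: 2; Teal: 2

Standard divisor 64649/8 ≈ 8081.125; standard quotas: Blue 3.586, Violet 2.218, Teal 2.196.
Rounding down gives 3, 2, 2 = 7 seats, so the divisor must be adjusted.
With modified divisor 6600: modified quotas Blue 4.391, Violet 2.716, Teal 2.688.
Rounding down: Blue 4, Violet 2, Teal 2 (total 8).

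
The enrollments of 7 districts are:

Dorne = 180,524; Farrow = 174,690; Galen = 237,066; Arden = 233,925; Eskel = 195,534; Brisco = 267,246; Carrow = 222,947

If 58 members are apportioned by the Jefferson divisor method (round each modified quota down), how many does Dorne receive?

7

Standard divisor 1511932/58 ≈ 26067.793; standard quotas: Dorne 6.925, Farrow 6.701, Galen 9.094, Arden 8.974, Eskel 7.501, Brisco 10.252, Carrow 8.553.
Rounding down gives 6, 6, 9, 8, 7, 10, 8 = 54 seats, so the divisor must be adjusted.
With modified divisor 24600: modified quotas Dorne 7.338, Farrow 7.101, Galen 9.637, Arden 9.509, Eskel 7.949, Brisco 10.864, Carrow 9.063.
Rounding down: Dorne 7, Farrow 7, Galen 9, Arden 9, Eskel 7, Brisco 10, Carrow 9 (total 58).
Dorne receives 7.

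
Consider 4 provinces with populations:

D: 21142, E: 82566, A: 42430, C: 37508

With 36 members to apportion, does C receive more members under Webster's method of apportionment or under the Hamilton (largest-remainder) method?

Webster: D 4, E 17, A 8, C 7.
Hamilton: D 4, E 16, A 8, C 8.
C gets 7 under Webster and 8 under Hamilton.

Hamilton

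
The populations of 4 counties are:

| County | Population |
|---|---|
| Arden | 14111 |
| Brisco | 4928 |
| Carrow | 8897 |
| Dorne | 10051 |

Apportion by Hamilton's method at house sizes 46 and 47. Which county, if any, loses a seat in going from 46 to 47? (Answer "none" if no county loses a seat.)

none

At 46 seats: Arden 17, Brisco 6, Carrow 11, Dorne 12.
At 47 seats: Arden 18, Brisco 6, Carrow 11, Dorne 12.
No county's allocation decreased.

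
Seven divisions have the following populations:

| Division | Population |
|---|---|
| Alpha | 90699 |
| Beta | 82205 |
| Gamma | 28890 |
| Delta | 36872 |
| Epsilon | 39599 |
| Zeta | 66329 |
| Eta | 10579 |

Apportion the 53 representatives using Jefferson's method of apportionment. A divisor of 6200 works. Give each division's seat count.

Alpha 14; Beta 13; Gamma 4; Delta 5; Epsilon 6; Zeta 10; Eta 1

With modified divisor 6200: modified quotas Alpha 14.629, Beta 13.259, Gamma 4.660, Delta 5.947, Epsilon 6.387, Zeta 10.698, Eta 1.706.
Rounding down: Alpha 14, Beta 13, Gamma 4, Delta 5, Epsilon 6, Zeta 10, Eta 1 (total 53).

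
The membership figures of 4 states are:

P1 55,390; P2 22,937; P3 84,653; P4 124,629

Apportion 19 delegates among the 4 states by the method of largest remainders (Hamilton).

Total 287609; standard divisor 287609/19 ≈ 15137.316.
Standard quotas: P1 3.6592, P2 1.5153, P3 5.5923, P4 8.2332.
Lower quotas: P1 3, P2 1, P3 5, P4 8 (sum 17, leaving 2 seats).
Remainders in descending order: P1 0.6592, P3 0.5923, P2 0.5153, P4 0.2332.
The surplus seats go to P1, P3.

P1: 4, P2: 1, P3: 6, P4: 8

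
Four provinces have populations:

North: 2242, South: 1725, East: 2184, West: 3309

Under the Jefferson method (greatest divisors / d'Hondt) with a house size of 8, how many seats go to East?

Standard divisor 9460/8 ≈ 1182.5; standard quotas: North 1.896, South 1.459, East 1.847, West 2.798.
Rounding down gives 1, 1, 1, 2 = 5 seats, so the divisor must be adjusted.
With modified divisor 1000: modified quotas North 2.242, South 1.725, East 2.184, West 3.309.
Rounding down: North 2, South 1, East 2, West 3 (total 8).
East receives 2.

2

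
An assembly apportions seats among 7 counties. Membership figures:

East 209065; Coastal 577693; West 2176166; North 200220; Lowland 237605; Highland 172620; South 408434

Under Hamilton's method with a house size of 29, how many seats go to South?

3

Standard divisor: 3981803 ÷ 29 ≈ 137303.552.
Standard quotas: East 1.5226, Coastal 4.2074, West 15.8493, North 1.4582, Lowland 1.7305, Highland 1.2572, South 2.9747.
Lower quotas: East 1, Coastal 4, West 15, North 1, Lowland 1, Highland 1, South 2 (sum 25, leaving 4 seats).
Remainders in descending order: South 0.9747, West 0.8493, Lowland 0.7305, East 0.5226, North 0.4582, Highland 0.2572, Coastal 0.2074.
Largest remainders: South, West, Lowland, East receive the extra seats.
South receives 3.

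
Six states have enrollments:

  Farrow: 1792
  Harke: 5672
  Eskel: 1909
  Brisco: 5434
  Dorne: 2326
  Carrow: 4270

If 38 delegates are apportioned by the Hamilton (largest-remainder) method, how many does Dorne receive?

The standard divisor is 21403/38 ≈ 563.237.
Standard quotas: Farrow 3.1816, Harke 10.0704, Eskel 3.3893, Brisco 9.6478, Dorne 4.1297, Carrow 7.5812.
Lower quotas: Farrow 3, Harke 10, Eskel 3, Brisco 9, Dorne 4, Carrow 7 (sum 36, leaving 2 seats).
Remainders in descending order: Brisco 0.6478, Carrow 0.5812, Eskel 0.3893, Farrow 0.1816, Dorne 0.1297, Harke 0.0704.
The surplus seats go to Brisco, Carrow.
Dorne receives 4.

4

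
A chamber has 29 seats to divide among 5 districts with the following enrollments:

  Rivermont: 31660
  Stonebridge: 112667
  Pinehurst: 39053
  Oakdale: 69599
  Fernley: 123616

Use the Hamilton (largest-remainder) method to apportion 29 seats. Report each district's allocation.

The standard divisor is 376595/29 ≈ 12986.034.
Standard quotas: Rivermont 2.4380, Stonebridge 8.6760, Pinehurst 3.0073, Oakdale 5.3595, Fernley 9.5191.
Lower quotas: Rivermont 2, Stonebridge 8, Pinehurst 3, Oakdale 5, Fernley 9 (sum 27, leaving 2 seats).
Remainders in descending order: Stonebridge 0.6760, Fernley 0.5191, Rivermont 0.4380, Oakdale 0.3595, Pinehurst 0.0073.
Largest remainders: Stonebridge, Fernley receive the extra seats.

Rivermont=2, Stonebridge=9, Pinehurst=3, Oakdale=5, Fernley=10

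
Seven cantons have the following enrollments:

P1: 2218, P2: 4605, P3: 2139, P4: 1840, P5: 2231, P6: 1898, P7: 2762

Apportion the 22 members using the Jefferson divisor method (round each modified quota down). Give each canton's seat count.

Standard divisor 17693/22 ≈ 804.227; standard quotas: P1 2.758, P2 5.726, P3 2.660, P4 2.288, P5 2.774, P6 2.360, P7 3.434.
Rounding down gives 2, 5, 2, 2, 2, 2, 3 = 18 seats, so the divisor must be adjusted.
With modified divisor 700: modified quotas P1 3.169, P2 6.579, P3 3.056, P4 2.629, P5 3.187, P6 2.711, P7 3.946.
Rounding down: P1 3, P2 6, P3 3, P4 2, P5 3, P6 2, P7 3 (total 22).

P1 3; P2 6; P3 3; P4 2; P5 3; P6 2; P7 3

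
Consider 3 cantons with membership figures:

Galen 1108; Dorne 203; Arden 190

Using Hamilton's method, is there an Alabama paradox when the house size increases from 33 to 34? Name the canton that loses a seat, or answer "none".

At 33 seats: Galen 24, Dorne 5, Arden 4.
At 34 seats: Galen 25, Dorne 5, Arden 4.
No canton's allocation decreased.

none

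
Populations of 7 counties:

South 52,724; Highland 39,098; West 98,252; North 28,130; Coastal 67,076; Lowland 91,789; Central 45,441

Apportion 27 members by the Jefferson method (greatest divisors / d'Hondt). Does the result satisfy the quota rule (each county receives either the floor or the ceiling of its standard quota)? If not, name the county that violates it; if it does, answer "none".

none

Standard quotas: South 3.369, Highland 2.499, West 6.279, North 1.798, Coastal 4.286, Lowland 5.866, Central 2.904.
Jefferson allocation: South 3, Highland 2, West 7, North 2, Coastal 4, Lowland 6, Central 3.
Every allocation lies between the lower and upper quota.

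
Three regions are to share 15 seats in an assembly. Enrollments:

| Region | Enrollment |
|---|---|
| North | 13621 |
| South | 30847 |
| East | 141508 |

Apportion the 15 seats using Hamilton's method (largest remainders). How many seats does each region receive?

The standard divisor is 185976/15 ≈ 12398.4.
Standard quotas: North 1.0986, South 2.4880, East 11.4134.
Lower quotas: North 1, South 2, East 11 (sum 14, leaving 1 seat).
Remainders in descending order: South 0.4880, East 0.4134, North 0.0986.
The surplus seat goes to South.

North: 1, South: 3, East: 11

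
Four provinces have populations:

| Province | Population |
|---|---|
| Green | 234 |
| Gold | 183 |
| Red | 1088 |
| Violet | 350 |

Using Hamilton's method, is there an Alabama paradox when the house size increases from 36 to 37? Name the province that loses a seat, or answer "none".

Gold

At 36 seats: Green 4, Gold 4, Red 21, Violet 7.
At 37 seats: Green 5, Gold 3, Red 22, Violet 7.
Gold drops from 4 to 3.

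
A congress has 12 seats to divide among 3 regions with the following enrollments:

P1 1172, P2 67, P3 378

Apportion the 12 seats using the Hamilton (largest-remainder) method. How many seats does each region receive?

Standard divisor: 1617 ÷ 12 ≈ 134.75.
Standard quotas: P1 8.698, P2 0.497, P3 2.805.
Lower quotas: P1 8, P2 0, P3 2 (sum 10, leaving 2 seats).
Remainders in descending order: P3 0.805, P1 0.698, P2 0.497.
Largest remainders: P3, P1 receive the extra seats.

P1=9, P2=0, P3=3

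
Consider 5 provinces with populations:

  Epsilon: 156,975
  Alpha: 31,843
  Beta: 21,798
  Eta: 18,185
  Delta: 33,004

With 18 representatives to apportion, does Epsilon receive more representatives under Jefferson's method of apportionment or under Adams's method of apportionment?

Jefferson: Epsilon 12, Alpha 2, Beta 1, Eta 1, Delta 2.
Adams: Epsilon 10, Alpha 2, Beta 2, Eta 2, Delta 2.
Epsilon gets 12 under Jefferson and 10 under Adams.

Jefferson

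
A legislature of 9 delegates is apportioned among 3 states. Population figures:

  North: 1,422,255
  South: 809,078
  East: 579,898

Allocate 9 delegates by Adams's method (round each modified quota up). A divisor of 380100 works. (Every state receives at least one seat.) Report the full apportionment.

North: 4; South: 3; East: 2

With modified divisor 380100: modified quotas North 3.742, South 2.129, East 1.526.
Rounding up: North 4, South 3, East 2 (total 9).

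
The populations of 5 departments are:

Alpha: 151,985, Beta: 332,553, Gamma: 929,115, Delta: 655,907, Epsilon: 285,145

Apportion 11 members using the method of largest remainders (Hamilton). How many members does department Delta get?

Standard divisor: 2354705 ÷ 11 ≈ 214064.091.
Standard quotas: Alpha 0.7100, Beta 1.5535, Gamma 4.3404, Delta 3.0641, Epsilon 1.3321.
Lower quotas: Alpha 0, Beta 1, Gamma 4, Delta 3, Epsilon 1 (sum 9, leaving 2 seats).
Remainders in descending order: Alpha 0.7100, Beta 0.5535, Gamma 0.3404, Epsilon 0.3321, Delta 0.0641.
The surplus seats go to Alpha, Beta.
Delta receives 3.

3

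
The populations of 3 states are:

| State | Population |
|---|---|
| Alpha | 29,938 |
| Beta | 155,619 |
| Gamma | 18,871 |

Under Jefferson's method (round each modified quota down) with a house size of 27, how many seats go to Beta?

21

Standard divisor 204428/27 ≈ 7571.407; standard quotas: Alpha 3.954, Beta 20.554, Gamma 2.492.
Rounding down gives 3, 20, 2 = 25 seats, so the divisor must be adjusted.
With modified divisor 7200: modified quotas Alpha 4.158, Beta 21.614, Gamma 2.621.
Rounding down: Alpha 4, Beta 21, Gamma 2 (total 27).
Beta receives 21.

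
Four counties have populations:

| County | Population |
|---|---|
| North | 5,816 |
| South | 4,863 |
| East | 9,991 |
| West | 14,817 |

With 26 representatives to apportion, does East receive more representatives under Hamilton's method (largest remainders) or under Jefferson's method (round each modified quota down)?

Jefferson

Hamilton: North 4, South 4, East 7, West 11.
Jefferson: North 4, South 3, East 8, West 11.
East gets 7 under Hamilton and 8 under Jefferson.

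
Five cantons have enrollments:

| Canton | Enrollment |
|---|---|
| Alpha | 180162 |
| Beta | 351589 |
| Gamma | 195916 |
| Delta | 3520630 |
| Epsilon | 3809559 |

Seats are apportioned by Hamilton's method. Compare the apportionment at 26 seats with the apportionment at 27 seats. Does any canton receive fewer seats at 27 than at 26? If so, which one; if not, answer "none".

Alpha

At 26 seats: Alpha 1, Beta 1, Gamma 1, Delta 11, Epsilon 12.
At 27 seats: Alpha 0, Beta 1, Gamma 1, Delta 12, Epsilon 13.
Alpha drops from 1 to 0.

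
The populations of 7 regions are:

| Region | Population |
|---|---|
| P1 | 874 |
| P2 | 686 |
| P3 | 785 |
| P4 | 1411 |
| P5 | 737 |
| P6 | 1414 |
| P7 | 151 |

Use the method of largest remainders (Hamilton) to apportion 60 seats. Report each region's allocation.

The standard divisor is 6058/60 ≈ 100.967.
Standard quotas: P1 8.656, P2 6.794, P3 7.775, P4 13.975, P5 7.299, P6 14.005, P7 1.496.
Lower quotas: P1 8, P2 6, P3 7, P4 13, P5 7, P6 14, P7 1 (sum 56, leaving 4 seats).
Remainders in descending order: P4 0.975, P2 0.794, P3 0.775, P1 0.656, P7 0.496, P5 0.299, P6 0.005.
The surplus seats go to P4, P2, P3, P1.

P1 9, P2 7, P3 8, P4 14, P5 7, P6 14, P7 1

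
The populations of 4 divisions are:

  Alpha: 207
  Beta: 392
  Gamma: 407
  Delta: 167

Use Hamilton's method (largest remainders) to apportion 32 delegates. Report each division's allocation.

The standard divisor is 1173/32 ≈ 36.656.
Standard quotas: Alpha 5.647, Beta 10.694, Gamma 11.103, Delta 4.556.
Lower quotas: Alpha 5, Beta 10, Gamma 11, Delta 4 (sum 30, leaving 2 seats).
Remainders in descending order: Beta 0.694, Alpha 0.647, Delta 0.556, Gamma 0.103.
The surplus seats go to Beta, Alpha.

Alpha 6; Beta 11; Gamma 11; Delta 4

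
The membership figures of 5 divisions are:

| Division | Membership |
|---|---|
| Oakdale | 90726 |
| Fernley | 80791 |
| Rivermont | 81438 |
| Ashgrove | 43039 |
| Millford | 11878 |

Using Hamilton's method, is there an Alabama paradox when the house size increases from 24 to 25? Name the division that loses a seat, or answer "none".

Ashgrove

At 24 seats: Oakdale 7, Fernley 6, Rivermont 6, Ashgrove 4, Millford 1.
At 25 seats: Oakdale 7, Fernley 7, Rivermont 7, Ashgrove 3, Millford 1.
Ashgrove drops from 4 to 3.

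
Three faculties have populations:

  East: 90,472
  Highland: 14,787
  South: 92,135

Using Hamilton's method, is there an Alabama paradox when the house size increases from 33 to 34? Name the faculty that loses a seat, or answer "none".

At 33 seats: East 15, Highland 3, South 15.
At 34 seats: East 16, Highland 2, South 16.
Highland drops from 3 to 2.

Highland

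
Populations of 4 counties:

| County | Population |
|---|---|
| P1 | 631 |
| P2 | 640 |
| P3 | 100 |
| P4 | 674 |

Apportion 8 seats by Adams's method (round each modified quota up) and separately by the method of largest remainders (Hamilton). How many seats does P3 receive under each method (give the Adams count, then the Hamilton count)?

Adams: P1 2, P2 2, P3 1, P4 3.
Hamilton: P1 2, P2 3, P3 0, P4 3.
P3 gets 1 under Adams and 0 under Hamilton.

1 and 0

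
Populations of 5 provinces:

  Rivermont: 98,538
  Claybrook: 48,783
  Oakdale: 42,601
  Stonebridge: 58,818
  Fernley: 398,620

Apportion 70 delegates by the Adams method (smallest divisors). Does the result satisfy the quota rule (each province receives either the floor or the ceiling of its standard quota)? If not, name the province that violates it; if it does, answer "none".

Fernley

Standard quotas: Rivermont 10.655, Claybrook 5.275, Oakdale 4.607, Stonebridge 6.360, Fernley 43.103.
Adams allocation: Rivermont 11, Claybrook 6, Oakdale 5, Stonebridge 7, Fernley 41.
Fernley has quota 43.103 (lower 43, upper 44) but receives 41 — outside the quota interval.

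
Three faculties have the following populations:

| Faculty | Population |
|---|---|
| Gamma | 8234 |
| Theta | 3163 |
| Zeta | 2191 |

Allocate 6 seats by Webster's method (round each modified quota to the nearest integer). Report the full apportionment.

Standard divisor 13588/6 ≈ 2264.667; standard quotas: Gamma 3.636, Theta 1.397, Zeta 0.967.
Rounding to the nearest integer gives Gamma 4, Theta 1, Zeta 1 — total 6, matching the house size, so no adjustment is needed.

Gamma 4, Theta 1, Zeta 1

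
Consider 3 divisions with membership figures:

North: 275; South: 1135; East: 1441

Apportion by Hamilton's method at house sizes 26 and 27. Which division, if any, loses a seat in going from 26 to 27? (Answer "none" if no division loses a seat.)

At 26 seats: North 3, South 10, East 13.
At 27 seats: North 2, South 11, East 14.
North drops from 3 to 2.

North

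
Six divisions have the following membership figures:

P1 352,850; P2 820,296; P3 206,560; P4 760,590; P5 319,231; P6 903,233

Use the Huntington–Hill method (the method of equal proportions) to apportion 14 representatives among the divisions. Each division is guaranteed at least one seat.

With divisor 243151: modified quotas P1 1.451, P2 3.374, P3 0.850, P4 3.128, P5 1.313, P6 3.715.
Geometric-mean thresholds: P1 √(1·2)=1.414, P2 √(3·4)=3.464, P3 (min 1), P4 √(3·4)=3.464, P5 √(1·2)=1.414, P6 √(3·4)=3.464.
Each quota rounded against its threshold gives P1 2, P2 3, P3 1, P4 3, P5 1, P6 4 (total 14).

P1=2, P2=3, P3=1, P4=3, P5=1, P6=4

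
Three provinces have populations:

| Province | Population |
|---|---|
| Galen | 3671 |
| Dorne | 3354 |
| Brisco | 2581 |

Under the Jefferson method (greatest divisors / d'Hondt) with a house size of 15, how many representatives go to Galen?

Standard divisor 9606/15 ≈ 640.4; standard quotas: Galen 5.732, Dorne 5.237, Brisco 4.030.
Rounding down gives 5, 5, 4 = 14 seats, so the divisor must be adjusted.
With modified divisor 600: modified quotas Galen 6.118, Dorne 5.590, Brisco 4.302.
Rounding down: Galen 6, Dorne 5, Brisco 4 (total 15).
Galen receives 6.

6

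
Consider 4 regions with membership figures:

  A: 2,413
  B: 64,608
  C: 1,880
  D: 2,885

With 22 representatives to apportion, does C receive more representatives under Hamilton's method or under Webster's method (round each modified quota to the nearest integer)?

Hamilton: A 1, B 20, C 0, D 1.
Webster: A 1, B 19, C 1, D 1.
C gets 0 under Hamilton and 1 under Webster.

Webster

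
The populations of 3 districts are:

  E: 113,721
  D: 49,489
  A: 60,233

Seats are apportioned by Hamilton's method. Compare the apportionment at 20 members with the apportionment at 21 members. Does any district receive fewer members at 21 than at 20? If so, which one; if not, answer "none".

At 20 seats: E 10, D 5, A 5.
At 21 seats: E 11, D 4, A 6.
D drops from 5 to 4.

D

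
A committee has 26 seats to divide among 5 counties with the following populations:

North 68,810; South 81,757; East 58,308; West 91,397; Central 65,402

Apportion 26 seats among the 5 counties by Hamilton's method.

North 5, South 6, East 4, West 6, Central 5

The standard divisor is 365674/26 ≈ 14064.385.
Standard quotas: North 4.8925, South 5.8131, East 4.1458, West 6.4985, Central 4.6502.
Lower quotas: North 4, South 5, East 4, West 6, Central 4 (sum 23, leaving 3 seats).
Remainders in descending order: North 0.8925, South 0.8131, Central 0.6502, West 0.4985, East 0.1458.
The surplus seats go to North, South, Central.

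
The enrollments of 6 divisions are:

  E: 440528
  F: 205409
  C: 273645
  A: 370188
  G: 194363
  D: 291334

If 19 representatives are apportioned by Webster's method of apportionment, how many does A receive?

4

Standard divisor 1775467/19 ≈ 93445.632; standard quotas: E 4.714, F 2.198, C 2.928, A 3.962, G 2.080, D 3.118.
Rounding to the nearest integer gives E 5, F 2, C 3, A 4, G 2, D 3 — total 19, matching the house size, so no adjustment is needed.
A receives 4.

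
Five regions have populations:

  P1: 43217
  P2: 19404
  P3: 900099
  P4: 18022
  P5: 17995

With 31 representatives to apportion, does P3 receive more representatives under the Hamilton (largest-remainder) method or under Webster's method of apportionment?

Hamilton

Hamilton: P1 1, P2 1, P3 28, P4 1, P5 0.
Webster: P1 1, P2 1, P3 27, P4 1, P5 1.
P3 gets 28 under Hamilton and 27 under Webster.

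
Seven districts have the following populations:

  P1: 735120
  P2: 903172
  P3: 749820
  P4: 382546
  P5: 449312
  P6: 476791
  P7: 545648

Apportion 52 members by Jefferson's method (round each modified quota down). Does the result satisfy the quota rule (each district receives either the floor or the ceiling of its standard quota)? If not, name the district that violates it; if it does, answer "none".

none

Standard quotas: P1 9.011, P2 11.070, P3 9.191, P4 4.689, P5 5.507, P6 5.844, P7 6.688.
Jefferson allocation: P1 9, P2 11, P3 9, P4 5, P5 5, P6 6, P7 7.
Every allocation lies between the lower and upper quota.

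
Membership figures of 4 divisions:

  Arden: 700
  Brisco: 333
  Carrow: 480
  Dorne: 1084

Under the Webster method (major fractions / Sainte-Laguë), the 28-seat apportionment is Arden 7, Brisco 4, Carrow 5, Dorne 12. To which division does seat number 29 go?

Priority for the next seat is population ÷ (current seats + 0.5).
Priorities: Arden 93.333, Brisco 74.000, Carrow 87.273, Dorne 86.720.
Highest priority: Arden.

Arden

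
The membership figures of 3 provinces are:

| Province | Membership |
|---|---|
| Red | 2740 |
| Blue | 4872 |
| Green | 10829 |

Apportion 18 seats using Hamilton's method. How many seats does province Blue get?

The standard divisor is 18441/18 ≈ 1024.5.
Standard quotas: Red 2.6745, Blue 4.7555, Green 10.5700.
Lower quotas: Red 2, Blue 4, Green 10 (sum 16, leaving 2 seats).
Remainders in descending order: Blue 0.7555, Red 0.6745, Green 0.5700.
Largest remainders: Blue, Red receive the extra seats.
Blue receives 5.

5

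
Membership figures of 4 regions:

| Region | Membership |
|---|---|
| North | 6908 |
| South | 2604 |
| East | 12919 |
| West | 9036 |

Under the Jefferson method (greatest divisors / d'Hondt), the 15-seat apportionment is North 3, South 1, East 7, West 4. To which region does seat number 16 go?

West

Priority for the next seat is population ÷ (current seats + 1).
Priorities: North 1727.000, South 1302.000, East 1614.875, West 1807.200.
Highest priority: West.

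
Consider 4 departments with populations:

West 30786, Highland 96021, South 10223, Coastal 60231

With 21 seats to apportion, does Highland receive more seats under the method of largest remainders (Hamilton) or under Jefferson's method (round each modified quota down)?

Jefferson

Hamilton: West 3, Highland 10, South 1, Coastal 7.
Jefferson: West 3, Highland 11, South 1, Coastal 6.
Highland gets 10 under Hamilton and 11 under Jefferson.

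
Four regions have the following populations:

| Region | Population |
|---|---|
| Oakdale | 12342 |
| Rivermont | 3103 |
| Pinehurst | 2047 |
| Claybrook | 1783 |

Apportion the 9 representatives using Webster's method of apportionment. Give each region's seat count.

Standard divisor 19275/9 ≈ 2141.667; standard quotas: Oakdale 5.763, Rivermont 1.449, Pinehurst 0.956, Claybrook 0.833.
Rounding to the nearest integer gives Oakdale 6, Rivermont 1, Pinehurst 1, Claybrook 1 — total 9, matching the house size, so no adjustment is needed.

Oakdale 6, Rivermont 1, Pinehurst 1, Claybrook 1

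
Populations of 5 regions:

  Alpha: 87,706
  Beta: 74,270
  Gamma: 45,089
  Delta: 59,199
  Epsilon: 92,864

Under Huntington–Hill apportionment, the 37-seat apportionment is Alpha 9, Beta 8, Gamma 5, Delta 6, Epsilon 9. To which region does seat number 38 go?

Epsilon

Priority for the next seat is population ÷ (√(s·(s+1))).
Priorities: Alpha 9245.024, Beta 8752.803, Gamma 8232.087, Delta 9134.604, Epsilon 9788.725.
Highest priority: Epsilon.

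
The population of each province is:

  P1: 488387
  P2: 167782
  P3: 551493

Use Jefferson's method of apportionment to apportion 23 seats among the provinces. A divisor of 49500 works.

P1 9; P2 3; P3 11

With modified divisor 49500: modified quotas P1 9.866, P2 3.390, P3 11.141.
Rounding down: P1 9, P2 3, P3 11 (total 23).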